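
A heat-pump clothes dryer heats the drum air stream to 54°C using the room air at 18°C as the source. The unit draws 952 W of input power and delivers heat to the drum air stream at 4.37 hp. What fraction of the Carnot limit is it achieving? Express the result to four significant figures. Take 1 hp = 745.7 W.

Converting, Q̇_H = 4.370 hp = 3259 W, so COP_actual = Q̇_H/Ẇ = 3259/952.0 = 3.423.
In absolute terms T_C = 291.15 K and T_H = 327.15 K, so ΔT = 36.00 K.
COP_Carnot = T_H/ΔT = 327.15/36.00 = 9.088.
η_II = COP_actual/COP_Carnot = 3.423/9.088 = 0.3767.

0.3767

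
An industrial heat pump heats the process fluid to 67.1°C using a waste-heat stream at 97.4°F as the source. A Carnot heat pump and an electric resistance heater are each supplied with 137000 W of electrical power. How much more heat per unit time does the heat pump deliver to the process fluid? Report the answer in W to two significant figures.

In absolute terms T_C = 309.48 K and T_H = 340.25 K, so ΔT = 30.77 K.
COP_Carnot = T_H/ΔT = 340.25/30.77 = 11.06.
The heat pump delivers Q̇_H = COP × Ẇ = 1515000 W; the resistance heater delivers Ẇ = 137000 W.
Extra = (COP − 1)·Ẇ = 1378000 W.

1400000 W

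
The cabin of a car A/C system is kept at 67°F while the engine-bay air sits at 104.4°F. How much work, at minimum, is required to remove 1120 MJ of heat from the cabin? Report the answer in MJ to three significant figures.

79.5 MJ

In absolute terms T_C = 292.59 K and T_H = 313.37 K, so ΔT = 20.78 K.
The reversible limit is COP_R = T_C/ΔT = 14.08, so W_min = Q_C/COP = Q_C·ΔT/T_C.
W_min = 1120 × 20.78/292.59 = 79.53 MJ.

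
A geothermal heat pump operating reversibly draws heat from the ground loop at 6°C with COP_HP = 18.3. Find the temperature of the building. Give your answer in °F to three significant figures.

71.8 °F

COP_HP = T_H/(T_H − T_C) rearranges to T_H = COP·T_C/(COP − 1).
With T_C = 279.15 K, T_H = 18.3 × 279.15/17.30 = 295.29 K.
Converting, 295.29 K = 71.84°F.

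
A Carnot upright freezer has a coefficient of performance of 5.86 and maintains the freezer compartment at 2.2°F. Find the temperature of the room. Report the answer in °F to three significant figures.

COP_R = T_C/(T_H − T_C) gives T_H − T_C = T_C/COP.
With T_C = 256.59 K, T_H = 256.59 × (1 + 1/5.86) = 300.38 K.
Converting, 300.38 K = 81.02°F.

81.0 °F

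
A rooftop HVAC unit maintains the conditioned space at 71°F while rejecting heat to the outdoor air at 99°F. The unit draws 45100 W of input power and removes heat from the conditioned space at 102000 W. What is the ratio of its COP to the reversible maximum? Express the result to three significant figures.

COP_actual = Q̇_C/Ẇ = 102000/45100 = 2.262.
In absolute terms T_C = 294.82 K and T_H = 310.37 K, so ΔT = 15.56 K.
COP_Carnot = T_C/ΔT = 294.82/15.56 = 18.95.
η_II = COP_actual/COP_Carnot = 2.262/18.95 = 0.1193.

0.119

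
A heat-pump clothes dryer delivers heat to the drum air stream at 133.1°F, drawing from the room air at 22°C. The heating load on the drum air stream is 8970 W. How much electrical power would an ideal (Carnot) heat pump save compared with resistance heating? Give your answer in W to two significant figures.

8000 W

In absolute terms T_C = 295.15 K and T_H = 329.32 K, so ΔT = 34.17 K.
COP_Carnot = T_H/ΔT = 329.32/34.17 = 9.639.
Resistance heating needs Ẇ_res = Q̇_H = 8970 W; the reversible heat pump needs only Ẇ_hp = Q̇_H/COP = 930.6 W.
Saving = 8970 − 930.6 = 8039 W.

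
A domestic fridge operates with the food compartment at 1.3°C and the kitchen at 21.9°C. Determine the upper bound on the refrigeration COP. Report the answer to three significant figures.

In absolute terms T_C = 274.45 K and T_H = 295.05 K, so ΔT = 20.60 K.
For a reversible cycle, COP_Carnot = T_C/ΔT = 274.45/20.60 = 13.32.

13.3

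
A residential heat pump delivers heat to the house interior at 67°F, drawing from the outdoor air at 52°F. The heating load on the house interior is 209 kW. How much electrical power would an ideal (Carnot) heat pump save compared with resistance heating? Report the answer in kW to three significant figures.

In absolute terms T_C = 284.26 K and T_H = 292.59 K, so ΔT = 8.333 K.
COP_Carnot = T_H/ΔT = 292.59/8.333 = 35.11.
Resistance heating needs Ẇ_res = Q̇_H = 209.0 kW; the reversible heat pump needs only Ẇ_hp = Q̇_H/COP = 5.952 kW.
Saving = 209.0 − 5.952 = 203.0 kW.

203 kW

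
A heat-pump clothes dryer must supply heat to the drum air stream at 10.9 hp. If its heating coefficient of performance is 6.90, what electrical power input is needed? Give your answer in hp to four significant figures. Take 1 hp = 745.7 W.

Ẇ = Q̇_H/COP_HP = 10.90/6.90 = 1.580 hp.

1.580 hp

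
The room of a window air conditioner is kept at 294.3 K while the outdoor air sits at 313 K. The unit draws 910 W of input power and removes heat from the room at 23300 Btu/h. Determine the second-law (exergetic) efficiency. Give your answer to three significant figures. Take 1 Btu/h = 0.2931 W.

0.477

Converting, Q̇_C = 23300 Btu/h = 6829 W, so COP_actual = Q̇_C/Ẇ = 6829/910.0 = 7.505.
The reservoir spacing is ΔT = 313 − 294.3 = 18.70 K.
COP_Carnot = T_C/ΔT = 294.30/18.70 = 15.74.
η_II = COP_actual/COP_Carnot = 7.505/15.74 = 0.4768.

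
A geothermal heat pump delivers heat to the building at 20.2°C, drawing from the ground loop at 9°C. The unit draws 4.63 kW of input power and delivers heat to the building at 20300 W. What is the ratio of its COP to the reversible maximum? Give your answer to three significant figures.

0.167

Converting, Q̇_H = 20300 W = 20.30 kW, so COP_actual = Q̇_H/Ẇ = 20.30/4.630 = 4.384.
In absolute terms T_C = 282.15 K and T_H = 293.35 K, so ΔT = 11.20 K.
COP_Carnot = T_H/ΔT = 293.35/11.20 = 26.19.
η_II = COP_actual/COP_Carnot = 4.384/26.19 = 0.1674.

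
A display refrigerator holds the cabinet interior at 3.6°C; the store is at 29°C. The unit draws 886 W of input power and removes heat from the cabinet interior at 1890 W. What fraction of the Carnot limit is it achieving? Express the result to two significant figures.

COP_actual = Q̇_C/Ẇ = 1890/886.0 = 2.133.
In absolute terms T_C = 276.75 K and T_H = 302.15 K, so ΔT = 25.40 K.
COP_Carnot = T_C/ΔT = 276.75/25.40 = 10.90.
η_II = COP_actual/COP_Carnot = 2.133/10.90 = 0.1958.

0.20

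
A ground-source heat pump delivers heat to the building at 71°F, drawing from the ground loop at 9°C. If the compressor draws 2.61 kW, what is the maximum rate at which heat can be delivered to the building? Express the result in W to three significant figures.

In absolute terms T_C = 282.15 K and T_H = 294.82 K, so ΔT = 12.67 K.
COP_Carnot = T_H/ΔT = 294.82/12.67 = 23.28.
Q̇_max = COP_Carnot × Ẇ = 23.28 × 2.610 kW = 60.75 kW = 60750 W.

60700 W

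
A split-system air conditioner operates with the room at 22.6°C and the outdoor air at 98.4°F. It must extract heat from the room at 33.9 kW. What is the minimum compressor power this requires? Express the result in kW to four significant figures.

1.638 kW

In absolute terms T_C = 295.75 K and T_H = 310.04 K, so ΔT = 14.29 K.
COP_Carnot = T_C/ΔT = 295.75/14.29 = 20.70.
Ẇ_min = Q̇/COP_Carnot = 33.90/20.70 = 1.638 kW.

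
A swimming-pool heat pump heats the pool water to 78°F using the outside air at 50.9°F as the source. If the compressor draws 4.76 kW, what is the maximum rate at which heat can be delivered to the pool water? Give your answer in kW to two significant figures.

94 kW

In absolute terms T_C = 283.65 K and T_H = 298.71 K, so ΔT = 15.06 K.
COP_Carnot = T_H/ΔT = 298.71/15.06 = 19.84.
Q̇_max = COP_Carnot × Ẇ = 19.84 × 4.760 kW = 94.44 kW.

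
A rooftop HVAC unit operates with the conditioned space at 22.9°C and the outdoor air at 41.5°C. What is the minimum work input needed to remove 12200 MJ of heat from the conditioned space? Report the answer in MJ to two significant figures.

In absolute terms T_C = 296.05 K and T_H = 314.65 K, so ΔT = 18.60 K.
The reversible limit is COP_R = T_C/ΔT = 15.92, so W_min = Q_C/COP = Q_C·ΔT/T_C.
W_min = 12200 × 18.60/296.05 = 766.5 MJ.

770 MJ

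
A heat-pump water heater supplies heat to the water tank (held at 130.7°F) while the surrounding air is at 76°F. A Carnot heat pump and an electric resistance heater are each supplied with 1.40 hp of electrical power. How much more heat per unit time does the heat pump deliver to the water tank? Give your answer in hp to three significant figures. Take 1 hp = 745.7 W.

In absolute terms T_C = 297.59 K and T_H = 327.98 K, so ΔT = 30.39 K.
COP_Carnot = T_H/ΔT = 327.98/30.39 = 10.79.
The heat pump delivers Q̇_H = COP × Ẇ = 15.11 hp; the resistance heater delivers Ẇ = 1.400 hp.
Extra = (COP − 1)·Ẇ = 13.71 hp.

13.7 hp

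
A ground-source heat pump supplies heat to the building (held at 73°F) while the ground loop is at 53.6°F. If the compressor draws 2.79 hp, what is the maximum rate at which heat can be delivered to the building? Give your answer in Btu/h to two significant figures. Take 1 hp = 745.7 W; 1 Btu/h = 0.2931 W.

In absolute terms T_C = 285.15 K and T_H = 295.93 K, so ΔT = 10.78 K.
COP_Carnot = T_H/ΔT = 295.93/10.78 = 27.46.
Q̇_max = COP_Carnot × Ẇ = 27.46 × 2.790 hp = 76.61 hp = 194900 Btu/h.

190000 Btu/h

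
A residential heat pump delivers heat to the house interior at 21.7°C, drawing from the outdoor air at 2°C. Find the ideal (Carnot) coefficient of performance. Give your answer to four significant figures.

In absolute terms T_C = 275.15 K and T_H = 294.85 K, so ΔT = 19.70 K.
For a reversible cycle, COP_Carnot = T_H/ΔT = 294.85/19.70 = 14.97.

14.97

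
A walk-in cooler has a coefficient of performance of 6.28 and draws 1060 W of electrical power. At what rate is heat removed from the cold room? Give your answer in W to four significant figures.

6657 W

Q̇_C = COP × Ẇ = 6.28 × 1060 = 6657 W.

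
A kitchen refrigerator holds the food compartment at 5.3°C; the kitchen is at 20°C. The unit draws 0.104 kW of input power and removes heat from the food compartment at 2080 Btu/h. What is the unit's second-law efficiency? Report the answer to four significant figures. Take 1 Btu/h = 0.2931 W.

Converting, Q̇_C = 2080 Btu/h = 0.6096 kW, so COP_actual = Q̇_C/Ẇ = 0.6096/0.1040 = 5.862.
In absolute terms T_C = 278.45 K and T_H = 293.15 K, so ΔT = 14.70 K.
COP_Carnot = T_C/ΔT = 278.45/14.70 = 18.94.
η_II = COP_actual/COP_Carnot = 5.862/18.94 = 0.3095.

0.3095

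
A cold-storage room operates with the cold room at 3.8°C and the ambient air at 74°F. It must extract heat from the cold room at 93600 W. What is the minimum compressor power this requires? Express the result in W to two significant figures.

6600 W

In absolute terms T_C = 276.95 K and T_H = 296.48 K, so ΔT = 19.53 K.
COP_Carnot = T_C/ΔT = 276.95/19.53 = 14.18.
Ẇ_min = Q̇/COP_Carnot = 93600/14.18 = 6602 W.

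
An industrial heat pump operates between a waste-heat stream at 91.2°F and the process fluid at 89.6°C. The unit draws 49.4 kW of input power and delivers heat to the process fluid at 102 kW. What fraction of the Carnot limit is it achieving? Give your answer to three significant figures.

COP_actual = Q̇_H/Ẇ = 102.0/49.40 = 2.065.
In absolute terms T_C = 306.04 K and T_H = 362.75 K, so ΔT = 56.71 K.
COP_Carnot = T_H/ΔT = 362.75/56.71 = 6.396.
η_II = COP_actual/COP_Carnot = 2.065/6.396 = 0.3228.

0.323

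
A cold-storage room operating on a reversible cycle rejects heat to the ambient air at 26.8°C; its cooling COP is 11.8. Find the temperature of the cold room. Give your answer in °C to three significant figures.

For a Carnot refrigerator COP_R = T_C/(T_H − T_C), so T_C = COP·T_H/(1 + COP).
With T_H = 299.95 K, T_C = 11.8 × 299.95/12.80 = 276.52 K.
Converting, 276.52 K = 3.37°C.

3.37 °C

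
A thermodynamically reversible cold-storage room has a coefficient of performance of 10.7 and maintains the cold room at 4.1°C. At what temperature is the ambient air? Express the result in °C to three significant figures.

COP_R = T_C/(T_H − T_C) gives T_H − T_C = T_C/COP.
With T_C = 277.25 K, T_H = 277.25 × (1 + 1/10.7) = 303.16 K.
Converting, 303.16 K = 30.01°C.

30.0 °C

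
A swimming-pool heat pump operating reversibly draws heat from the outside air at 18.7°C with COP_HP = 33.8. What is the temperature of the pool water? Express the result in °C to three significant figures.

27.6 °C

COP_HP = T_H/(T_H − T_C) rearranges to T_H = COP·T_C/(COP − 1).
With T_C = 291.85 K, T_H = 33.8 × 291.85/32.80 = 300.75 K.
Converting, 300.75 K = 27.60°C.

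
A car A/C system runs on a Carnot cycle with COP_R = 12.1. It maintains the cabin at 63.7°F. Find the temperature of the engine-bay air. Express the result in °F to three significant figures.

COP_R = T_C/(T_H − T_C) gives T_H − T_C = T_C/COP.
With T_C = 290.76 K, T_H = 290.76 × (1 + 1/12.1) = 314.79 K.
Converting, 314.79 K = 106.95°F.

107 °F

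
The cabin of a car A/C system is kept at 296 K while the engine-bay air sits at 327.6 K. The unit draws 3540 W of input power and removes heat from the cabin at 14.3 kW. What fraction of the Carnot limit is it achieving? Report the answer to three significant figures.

0.431

Converting, Q̇_C = 14.30 kW = 14300 W, so COP_actual = Q̇_C/Ẇ = 14300/3540 = 4.040.
The reservoir spacing is ΔT = 327.6 − 296 = 31.60 K.
COP_Carnot = T_C/ΔT = 296.00/31.60 = 9.367.
η_II = COP_actual/COP_Carnot = 4.040/9.367 = 0.4312.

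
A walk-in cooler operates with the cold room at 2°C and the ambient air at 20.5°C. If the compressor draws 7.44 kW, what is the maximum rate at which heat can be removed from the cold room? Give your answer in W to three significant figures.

111000 W

In absolute terms T_C = 275.15 K and T_H = 293.65 K, so ΔT = 18.50 K.
COP_Carnot = T_C/ΔT = 275.15/18.50 = 14.87.
Q̇_max = COP_Carnot × Ẇ = 14.87 × 7.440 kW = 110.7 kW = 110700 W.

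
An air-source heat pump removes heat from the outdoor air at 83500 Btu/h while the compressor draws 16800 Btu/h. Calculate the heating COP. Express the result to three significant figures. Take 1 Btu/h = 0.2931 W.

The first law gives Q̇_H = Q̇_C + Ẇ, so the three rates are Q̇_C = 83500, Q̇_H = 100300, Ẇ = 16800 Btu/h.
COP_HP = Q̇_H/Ẇ = 100300/16800 = 5.970.

5.97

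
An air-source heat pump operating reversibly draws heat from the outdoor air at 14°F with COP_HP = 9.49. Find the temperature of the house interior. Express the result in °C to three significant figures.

21.0 °C

COP_HP = T_H/(T_H − T_C) rearranges to T_H = COP·T_C/(COP − 1).
With T_C = 263.15 K, T_H = 9.49 × 263.15/8.490 = 294.15 K.
Converting, 294.15 K = 21.00°C.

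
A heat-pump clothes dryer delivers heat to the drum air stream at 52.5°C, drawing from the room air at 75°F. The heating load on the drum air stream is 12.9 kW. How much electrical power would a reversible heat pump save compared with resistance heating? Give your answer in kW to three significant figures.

11.8 kW

In absolute terms T_C = 297.04 K and T_H = 325.65 K, so ΔT = 28.61 K.
COP_Carnot = T_H/ΔT = 325.65/28.61 = 11.38.
Resistance heating needs Ẇ_res = Q̇_H = 12.90 kW; the reversible heat pump needs only Ẇ_hp = Q̇_H/COP = 1.133 kW.
Saving = 12.90 − 1.133 = 11.77 kW.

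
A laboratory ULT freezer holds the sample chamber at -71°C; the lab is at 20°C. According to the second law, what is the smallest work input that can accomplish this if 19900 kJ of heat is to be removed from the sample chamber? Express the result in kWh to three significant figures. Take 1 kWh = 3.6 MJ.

2.49 kWh

In absolute terms T_C = 202.15 K and T_H = 293.15 K, so ΔT = 91.00 K.
The reversible limit is COP_R = T_C/ΔT = 2.221, so W_min = Q_C/COP = Q_C·ΔT/T_C.
W_min = 19900 × 91.00/202.15 = 8958 kJ = 2.488 kWh.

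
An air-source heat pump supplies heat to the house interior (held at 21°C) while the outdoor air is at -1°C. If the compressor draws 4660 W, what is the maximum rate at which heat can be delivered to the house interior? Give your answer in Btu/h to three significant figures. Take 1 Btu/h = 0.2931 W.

In absolute terms T_C = 272.15 K and T_H = 294.15 K, so ΔT = 22.00 K.
COP_Carnot = T_H/ΔT = 294.15/22.00 = 13.37.
Q̇_max = COP_Carnot × Ẇ = 13.37 × 4660 W = 62310 W = 212600 Btu/h.

213000 Btu/h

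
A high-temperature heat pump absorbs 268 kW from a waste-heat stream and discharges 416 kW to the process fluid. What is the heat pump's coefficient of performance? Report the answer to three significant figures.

The first law gives Q̇_H = Q̇_C + Ẇ, so the three rates are Q̇_C = 268.0, Q̇_H = 416.0, Ẇ = 148.0 kW.
COP_HP = Q̇_H/Ẇ = 416.0/148.0 = 2.811.

2.81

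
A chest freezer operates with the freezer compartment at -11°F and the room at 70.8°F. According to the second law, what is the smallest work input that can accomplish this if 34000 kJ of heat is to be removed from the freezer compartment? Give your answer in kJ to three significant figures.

6200 kJ

In absolute terms T_C = 249.26 K and T_H = 294.71 K, so ΔT = 45.44 K.
The reversible limit is COP_R = T_C/ΔT = 5.485, so W_min = Q_C/COP = Q_C·ΔT/T_C.
W_min = 34000 × 45.44/249.26 = 6199 kJ.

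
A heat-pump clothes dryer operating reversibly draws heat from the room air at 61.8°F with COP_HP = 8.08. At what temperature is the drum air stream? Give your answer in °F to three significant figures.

135 °F

COP_HP = T_H/(T_H − T_C) rearranges to T_H = COP·T_C/(COP − 1).
With T_C = 289.71 K, T_H = 8.08 × 289.71/7.080 = 330.62 K.
Converting, 330.62 K = 135.45°F.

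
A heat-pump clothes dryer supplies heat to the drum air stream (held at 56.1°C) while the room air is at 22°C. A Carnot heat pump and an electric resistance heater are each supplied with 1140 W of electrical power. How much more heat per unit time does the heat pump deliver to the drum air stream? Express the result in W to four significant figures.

In absolute terms T_C = 295.15 K and T_H = 329.25 K, so ΔT = 34.10 K.
COP_Carnot = T_H/ΔT = 329.25/34.10 = 9.655.
The heat pump delivers Q̇_H = COP × Ẇ = 11010 W; the resistance heater delivers Ẇ = 1140 W.
Extra = (COP − 1)·Ẇ = 9867 W.

9867 W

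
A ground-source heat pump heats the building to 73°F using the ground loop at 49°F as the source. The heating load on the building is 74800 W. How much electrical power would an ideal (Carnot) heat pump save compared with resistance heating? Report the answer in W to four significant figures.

In absolute terms T_C = 282.59 K and T_H = 295.93 K, so ΔT = 13.33 K.
COP_Carnot = T_H/ΔT = 295.93/13.33 = 22.19.
Resistance heating needs Ẇ_res = Q̇_H = 74800 W; the reversible heat pump needs only Ẇ_hp = Q̇_H/COP = 3370 W.
Saving = 74800 − 3370 = 71430 W.

71430 W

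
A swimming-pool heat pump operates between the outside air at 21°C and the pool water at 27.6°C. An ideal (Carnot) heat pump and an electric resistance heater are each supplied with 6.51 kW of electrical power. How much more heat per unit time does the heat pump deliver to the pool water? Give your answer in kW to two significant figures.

In absolute terms T_C = 294.15 K and T_H = 300.75 K, so ΔT = 6.600 K.
COP_Carnot = T_H/ΔT = 300.75/6.600 = 45.57.
The heat pump delivers Q̇_H = COP × Ẇ = 296.6 kW; the resistance heater delivers Ẇ = 6.510 kW.
Extra = (COP − 1)·Ẇ = 290.1 kW.

290 kW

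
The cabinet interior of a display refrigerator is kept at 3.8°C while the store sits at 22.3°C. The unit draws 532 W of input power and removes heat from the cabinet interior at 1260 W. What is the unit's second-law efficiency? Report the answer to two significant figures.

0.16

COP_actual = Q̇_C/Ẇ = 1260/532.0 = 2.368.
In absolute terms T_C = 276.95 K and T_H = 295.45 K, so ΔT = 18.50 K.
COP_Carnot = T_C/ΔT = 276.95/18.50 = 14.97.
η_II = COP_actual/COP_Carnot = 2.368/14.97 = 0.1582.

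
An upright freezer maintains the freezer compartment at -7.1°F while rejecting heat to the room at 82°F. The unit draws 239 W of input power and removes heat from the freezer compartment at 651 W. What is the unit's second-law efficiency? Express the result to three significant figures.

0.536

COP_actual = Q̇_C/Ẇ = 651.0/239.0 = 2.724.
In absolute terms T_C = 251.43 K and T_H = 300.93 K, so ΔT = 49.50 K.
COP_Carnot = T_C/ΔT = 251.43/49.50 = 5.079.
η_II = COP_actual/COP_Carnot = 2.724/5.079 = 0.5363.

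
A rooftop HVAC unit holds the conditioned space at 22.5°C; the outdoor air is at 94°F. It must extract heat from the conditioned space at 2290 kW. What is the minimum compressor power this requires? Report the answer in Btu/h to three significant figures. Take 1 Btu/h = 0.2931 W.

In absolute terms T_C = 295.65 K and T_H = 307.59 K, so ΔT = 11.94 K.
COP_Carnot = T_C/ΔT = 295.65/11.94 = 24.75.
Ẇ_min = Q̇/COP_Carnot = 2290/24.75 = 92.52 kW = 315700 Btu/h.

316000 Btu/h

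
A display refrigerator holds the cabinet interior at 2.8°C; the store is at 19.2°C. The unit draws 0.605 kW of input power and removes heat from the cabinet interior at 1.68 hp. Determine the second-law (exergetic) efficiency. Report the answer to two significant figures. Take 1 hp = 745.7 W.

0.12

Converting, Q̇_C = 1.680 hp = 1.253 kW, so COP_actual = Q̇_C/Ẇ = 1.253/0.6050 = 2.071.
In absolute terms T_C = 275.95 K and T_H = 292.35 K, so ΔT = 16.40 K.
COP_Carnot = T_C/ΔT = 275.95/16.40 = 16.83.
η_II = COP_actual/COP_Carnot = 2.071/16.83 = 0.1231.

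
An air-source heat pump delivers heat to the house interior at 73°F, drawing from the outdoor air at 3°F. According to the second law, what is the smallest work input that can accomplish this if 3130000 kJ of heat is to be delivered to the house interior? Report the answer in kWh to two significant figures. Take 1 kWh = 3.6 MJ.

In absolute terms T_C = 257.04 K and T_H = 295.93 K, so ΔT = 38.89 K.
The reversible limit is COP_HP = T_H/ΔT = 7.610, so W_min = Q_H/COP = Q_H·ΔT/T_H.
W_min = 3130000 × 38.89/295.93 = 411300 kJ = 114.3 kWh.

110 kWh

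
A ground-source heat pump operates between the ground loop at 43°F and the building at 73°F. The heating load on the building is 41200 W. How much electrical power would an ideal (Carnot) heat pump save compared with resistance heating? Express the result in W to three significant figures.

In absolute terms T_C = 279.26 K and T_H = 295.93 K, so ΔT = 16.67 K.
COP_Carnot = T_H/ΔT = 295.93/16.67 = 17.76.
Resistance heating needs Ẇ_res = Q̇_H = 41200 W; the reversible heat pump needs only Ẇ_hp = Q̇_H/COP = 2320 W.
Saving = 41200 − 2320 = 38880 W.

38900 W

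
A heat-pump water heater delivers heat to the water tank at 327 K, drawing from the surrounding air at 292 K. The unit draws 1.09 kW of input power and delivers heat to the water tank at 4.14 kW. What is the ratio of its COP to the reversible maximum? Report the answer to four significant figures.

0.4065

COP_actual = Q̇_H/Ẇ = 4.140/1.090 = 3.798.
The reservoir spacing is ΔT = 327 − 292 = 35.00 K.
COP_Carnot = T_H/ΔT = 327.00/35.00 = 9.343.
η_II = COP_actual/COP_Carnot = 3.798/9.343 = 0.4065.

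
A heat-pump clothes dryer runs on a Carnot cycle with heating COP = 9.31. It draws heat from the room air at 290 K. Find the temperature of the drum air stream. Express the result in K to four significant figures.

COP_HP = T_H/(T_H − T_C) rearranges to T_H = COP·T_C/(COP − 1).
With T_C = 290.00 K, T_H = 9.31 × 290.00/8.310 = 324.90 K.

324.9 K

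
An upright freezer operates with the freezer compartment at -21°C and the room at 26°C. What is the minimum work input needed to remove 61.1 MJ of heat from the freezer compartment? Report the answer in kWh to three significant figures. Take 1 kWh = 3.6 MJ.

3.16 kWh

In absolute terms T_C = 252.15 K and T_H = 299.15 K, so ΔT = 47.00 K.
The reversible limit is COP_R = T_C/ΔT = 5.365, so W_min = Q_C/COP = Q_C·ΔT/T_C.
W_min = 61.10 × 47.00/252.15 = 11.39 MJ = 3.164 kWh.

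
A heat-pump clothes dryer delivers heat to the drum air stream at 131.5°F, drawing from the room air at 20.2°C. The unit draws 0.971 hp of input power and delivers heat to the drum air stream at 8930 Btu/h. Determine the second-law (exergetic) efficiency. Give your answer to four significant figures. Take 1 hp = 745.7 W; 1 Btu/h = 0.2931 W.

0.3861

Converting, Q̇_H = 8930 Btu/h = 3.510 hp, so COP_actual = Q̇_H/Ẇ = 3.510/0.9710 = 3.615.
In absolute terms T_C = 293.35 K and T_H = 328.43 K, so ΔT = 35.08 K.
COP_Carnot = T_H/ΔT = 328.43/35.08 = 9.363.
η_II = COP_actual/COP_Carnot = 3.615/9.363 = 0.3861.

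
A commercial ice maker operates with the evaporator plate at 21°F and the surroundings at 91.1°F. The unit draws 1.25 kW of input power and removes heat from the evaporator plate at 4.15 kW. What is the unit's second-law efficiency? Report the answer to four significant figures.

COP_actual = Q̇_C/Ẇ = 4.150/1.250 = 3.320.
In absolute terms T_C = 267.04 K and T_H = 305.98 K, so ΔT = 38.94 K.
COP_Carnot = T_C/ΔT = 267.04/38.94 = 6.857.
η_II = COP_actual/COP_Carnot = 3.320/6.857 = 0.4842.

0.4842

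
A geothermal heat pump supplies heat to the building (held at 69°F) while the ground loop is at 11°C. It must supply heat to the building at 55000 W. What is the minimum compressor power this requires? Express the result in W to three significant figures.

1790 W

In absolute terms T_C = 284.15 K and T_H = 293.71 K, so ΔT = 9.556 K.
COP_Carnot = T_H/ΔT = 293.71/9.556 = 30.74.
Ẇ_min = Q̇/COP_Carnot = 55000/30.74 = 1789 W.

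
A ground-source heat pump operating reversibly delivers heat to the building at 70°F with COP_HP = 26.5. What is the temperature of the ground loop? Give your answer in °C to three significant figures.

10.0 °C

COP_HP = T_H/(T_H − T_C) gives T_H − T_C = T_H/COP.
With T_H = 294.26 K, T_C = 294.26 × (1 − 1/26.5) = 283.16 K.
Converting, 283.16 K = 10.01°C.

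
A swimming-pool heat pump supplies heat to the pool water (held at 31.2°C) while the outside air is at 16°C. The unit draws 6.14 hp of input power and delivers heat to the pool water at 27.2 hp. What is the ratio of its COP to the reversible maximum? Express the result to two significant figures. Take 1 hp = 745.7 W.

0.22

COP_actual = Q̇_H/Ẇ = 27.20/6.140 = 4.430.
In absolute terms T_C = 289.15 K and T_H = 304.35 K, so ΔT = 15.20 K.
COP_Carnot = T_H/ΔT = 304.35/15.20 = 20.02.
η_II = COP_actual/COP_Carnot = 4.430/20.02 = 0.2212.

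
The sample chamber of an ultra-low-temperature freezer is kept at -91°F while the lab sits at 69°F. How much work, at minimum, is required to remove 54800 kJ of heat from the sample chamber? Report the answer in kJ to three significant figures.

23800 kJ

In absolute terms T_C = 204.82 K and T_H = 293.71 K, so ΔT = 88.89 K.
The reversible limit is COP_R = T_C/ΔT = 2.304, so W_min = Q_C/COP = Q_C·ΔT/T_C.
W_min = 54800 × 88.89/204.82 = 23780 kJ.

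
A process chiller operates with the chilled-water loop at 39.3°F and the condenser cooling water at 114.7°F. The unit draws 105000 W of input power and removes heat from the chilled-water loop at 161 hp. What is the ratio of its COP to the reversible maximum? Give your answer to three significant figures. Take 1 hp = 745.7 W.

Converting, Q̇_C = 161.0 hp = 120100 W, so COP_actual = Q̇_C/Ẇ = 120100/105000 = 1.143.
In absolute terms T_C = 277.21 K and T_H = 319.09 K, so ΔT = 41.89 K.
COP_Carnot = T_C/ΔT = 277.21/41.89 = 6.618.
η_II = COP_actual/COP_Carnot = 1.143/6.618 = 0.1728.

0.173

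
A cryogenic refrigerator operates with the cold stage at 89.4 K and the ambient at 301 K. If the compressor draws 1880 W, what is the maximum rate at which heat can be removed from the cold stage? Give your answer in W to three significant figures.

The reservoir spacing is ΔT = 301 − 89.4 = 211.6 K.
COP_Carnot = T_C/ΔT = 89.40/211.6 = 0.4225.
Q̇_max = COP_Carnot × Ẇ = 0.4225 × 1880 W = 794.3 W.

794 W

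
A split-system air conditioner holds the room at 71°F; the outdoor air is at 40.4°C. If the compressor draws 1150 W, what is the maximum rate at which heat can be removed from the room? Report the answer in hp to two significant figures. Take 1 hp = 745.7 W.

In absolute terms T_C = 294.82 K and T_H = 313.55 K, so ΔT = 18.73 K.
COP_Carnot = T_C/ΔT = 294.82/18.73 = 15.74.
Q̇_max = COP_Carnot × Ẇ = 15.74 × 1150 W = 18100 W = 24.27 hp.

24 hp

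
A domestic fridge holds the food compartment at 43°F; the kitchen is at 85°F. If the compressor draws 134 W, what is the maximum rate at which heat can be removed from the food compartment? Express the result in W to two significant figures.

In absolute terms T_C = 279.26 K and T_H = 302.59 K, so ΔT = 23.33 K.
COP_Carnot = T_C/ΔT = 279.26/23.33 = 11.97.
Q̇_max = COP_Carnot × Ẇ = 11.97 × 134.0 W = 1604 W.

1600 W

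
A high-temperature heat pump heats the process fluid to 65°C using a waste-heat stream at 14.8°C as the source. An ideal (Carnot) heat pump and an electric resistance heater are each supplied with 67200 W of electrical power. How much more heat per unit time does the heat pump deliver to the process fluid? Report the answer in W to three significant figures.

In absolute terms T_C = 287.95 K and T_H = 338.15 K, so ΔT = 50.20 K.
COP_Carnot = T_H/ΔT = 338.15/50.20 = 6.736.
The heat pump delivers Q̇_H = COP × Ẇ = 452700 W; the resistance heater delivers Ẇ = 67200 W.
Extra = (COP − 1)·Ẇ = 385500 W.

385000 W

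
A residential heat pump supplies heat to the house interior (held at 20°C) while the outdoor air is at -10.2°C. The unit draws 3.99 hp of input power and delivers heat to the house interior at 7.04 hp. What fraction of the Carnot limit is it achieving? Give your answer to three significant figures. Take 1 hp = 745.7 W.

COP_actual = Q̇_H/Ẇ = 7.040/3.990 = 1.764.
In absolute terms T_C = 262.95 K and T_H = 293.15 K, so ΔT = 30.20 K.
COP_Carnot = T_H/ΔT = 293.15/30.20 = 9.707.
η_II = COP_actual/COP_Carnot = 1.764/9.707 = 0.1818.

0.182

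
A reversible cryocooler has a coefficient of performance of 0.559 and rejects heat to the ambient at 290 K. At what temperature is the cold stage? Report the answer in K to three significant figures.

For a Carnot refrigerator COP_R = T_C/(T_H − T_C), so T_C = COP·T_H/(1 + COP).
With T_H = 290.00 K, T_C = 0.559 × 290.00/1.559 = 103.98 K.

104 K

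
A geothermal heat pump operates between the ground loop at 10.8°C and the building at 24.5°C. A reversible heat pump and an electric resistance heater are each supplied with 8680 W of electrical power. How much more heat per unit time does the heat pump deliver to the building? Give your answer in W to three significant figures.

180000 W

In absolute terms T_C = 283.95 K and T_H = 297.65 K, so ΔT = 13.70 K.
COP_Carnot = T_H/ΔT = 297.65/13.70 = 21.73.
The heat pump delivers Q̇_H = COP × Ẇ = 188600 W; the resistance heater delivers Ẇ = 8680 W.
Extra = (COP − 1)·Ẇ = 179900 W.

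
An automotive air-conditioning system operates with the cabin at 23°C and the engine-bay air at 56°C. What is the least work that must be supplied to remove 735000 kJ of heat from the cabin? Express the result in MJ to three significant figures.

81.9 MJ

In absolute terms T_C = 296.15 K and T_H = 329.15 K, so ΔT = 33.00 K.
The reversible limit is COP_R = T_C/ΔT = 8.974, so W_min = Q_C/COP = Q_C·ΔT/T_C.
W_min = 735000 × 33.00/296.15 = 81900 kJ = 81.90 MJ.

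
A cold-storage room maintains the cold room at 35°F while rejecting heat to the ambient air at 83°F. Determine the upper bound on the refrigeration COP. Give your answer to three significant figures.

In absolute terms T_C = 274.82 K and T_H = 301.48 K, so ΔT = 26.67 K.
For a reversible cycle, COP_Carnot = T_C/ΔT = 274.82/26.67 = 10.31.

10.3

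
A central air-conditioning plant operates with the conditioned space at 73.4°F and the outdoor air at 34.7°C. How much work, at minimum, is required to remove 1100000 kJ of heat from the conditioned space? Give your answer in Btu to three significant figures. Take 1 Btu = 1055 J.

41200 Btu

In absolute terms T_C = 296.15 K and T_H = 307.85 K, so ΔT = 11.70 K.
The reversible limit is COP_R = T_C/ΔT = 25.31, so W_min = Q_C/COP = Q_C·ΔT/T_C.
W_min = 1100000 × 11.70/296.15 = 43460 kJ = 41190 Btu.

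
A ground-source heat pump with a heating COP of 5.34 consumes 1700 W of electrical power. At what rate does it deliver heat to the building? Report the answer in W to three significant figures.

Q̇_H = COP_HP × Ẇ = 5.34 × 1700 = 9078 W.

9080 W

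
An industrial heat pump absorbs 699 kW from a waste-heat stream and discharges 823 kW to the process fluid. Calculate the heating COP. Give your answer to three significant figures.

6.64

The first law gives Q̇_H = Q̇_C + Ẇ, so the three rates are Q̇_C = 699.0, Q̇_H = 823.0, Ẇ = 124.0 kW.
COP_HP = Q̇_H/Ẇ = 823.0/124.0 = 6.637.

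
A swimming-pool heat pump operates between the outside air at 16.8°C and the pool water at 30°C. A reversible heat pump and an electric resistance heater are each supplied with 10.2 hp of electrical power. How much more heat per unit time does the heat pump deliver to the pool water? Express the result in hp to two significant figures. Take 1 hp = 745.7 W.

In absolute terms T_C = 289.95 K and T_H = 303.15 K, so ΔT = 13.20 K.
COP_Carnot = T_H/ΔT = 303.15/13.20 = 22.97.
The heat pump delivers Q̇_H = COP × Ẇ = 234.3 hp; the resistance heater delivers Ẇ = 10.20 hp.
Extra = (COP − 1)·Ẇ = 224.1 hp.

220 hp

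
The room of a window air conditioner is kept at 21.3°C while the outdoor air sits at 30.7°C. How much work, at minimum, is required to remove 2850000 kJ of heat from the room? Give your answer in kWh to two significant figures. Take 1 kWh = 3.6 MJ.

25 kWh

In absolute terms T_C = 294.45 K and T_H = 303.85 K, so ΔT = 9.400 K.
The reversible limit is COP_R = T_C/ΔT = 31.32, so W_min = Q_C/COP = Q_C·ΔT/T_C.
W_min = 2850000 × 9.400/294.45 = 90980 kJ = 25.27 kWh.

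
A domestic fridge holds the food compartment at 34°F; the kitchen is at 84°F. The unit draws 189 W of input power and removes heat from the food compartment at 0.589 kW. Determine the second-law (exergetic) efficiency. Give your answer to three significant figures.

0.316

Converting, Q̇_C = 0.5890 kW = 589.0 W, so COP_actual = Q̇_C/Ẇ = 589.0/189.0 = 3.116.
In absolute terms T_C = 274.26 K and T_H = 302.04 K, so ΔT = 27.78 K.
COP_Carnot = T_C/ΔT = 274.26/27.78 = 9.873.
η_II = COP_actual/COP_Carnot = 3.116/9.873 = 0.3156.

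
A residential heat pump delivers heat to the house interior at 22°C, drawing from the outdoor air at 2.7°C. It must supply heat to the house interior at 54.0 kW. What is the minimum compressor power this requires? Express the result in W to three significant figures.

3530 W

In absolute terms T_C = 275.85 K and T_H = 295.15 K, so ΔT = 19.30 K.
COP_Carnot = T_H/ΔT = 295.15/19.30 = 15.29.
Ẇ_min = Q̇/COP_Carnot = 54.00/15.29 = 3.531 kW = 3531 W.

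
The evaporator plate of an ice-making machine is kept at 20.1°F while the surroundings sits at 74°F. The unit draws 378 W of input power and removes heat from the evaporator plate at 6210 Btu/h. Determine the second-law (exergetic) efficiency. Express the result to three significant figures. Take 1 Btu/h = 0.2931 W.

Converting, Q̇_C = 6210 Btu/h = 1820 W, so COP_actual = Q̇_C/Ẇ = 1820/378.0 = 4.815.
In absolute terms T_C = 266.54 K and T_H = 296.48 K, so ΔT = 29.94 K.
COP_Carnot = T_C/ΔT = 266.54/29.94 = 8.901.
η_II = COP_actual/COP_Carnot = 4.815/8.901 = 0.5410.

0.541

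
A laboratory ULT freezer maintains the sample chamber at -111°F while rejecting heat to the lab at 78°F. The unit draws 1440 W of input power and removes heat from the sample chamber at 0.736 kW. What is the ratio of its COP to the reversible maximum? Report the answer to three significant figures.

0.277

Converting, Q̇_C = 0.7360 kW = 736.0 W, so COP_actual = Q̇_C/Ẇ = 736.0/1440 = 0.5111.
In absolute terms T_C = 193.71 K and T_H = 298.71 K, so ΔT = 105.0 K.
COP_Carnot = T_C/ΔT = 193.71/105.0 = 1.845.
η_II = COP_actual/COP_Carnot = 0.5111/1.845 = 0.2771.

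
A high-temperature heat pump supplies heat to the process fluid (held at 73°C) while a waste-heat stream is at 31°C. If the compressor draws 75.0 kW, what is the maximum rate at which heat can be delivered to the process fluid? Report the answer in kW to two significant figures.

In absolute terms T_C = 304.15 K and T_H = 346.15 K, so ΔT = 42.00 K.
COP_Carnot = T_H/ΔT = 346.15/42.00 = 8.242.
Q̇_max = COP_Carnot × Ẇ = 8.242 × 75.00 kW = 618.1 kW.

620 kW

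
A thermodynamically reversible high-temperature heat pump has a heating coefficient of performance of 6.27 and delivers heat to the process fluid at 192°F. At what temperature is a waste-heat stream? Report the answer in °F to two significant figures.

88 °F

COP_HP = T_H/(T_H − T_C) gives T_H − T_C = T_H/COP.
With T_H = 362.04 K, T_C = 362.04 × (1 − 1/6.27) = 304.30 K.
Converting, 304.30 K = 88.07°F.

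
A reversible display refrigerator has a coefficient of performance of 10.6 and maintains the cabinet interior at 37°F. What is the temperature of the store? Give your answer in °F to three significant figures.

83.9 °F

COP_R = T_C/(T_H − T_C) gives T_H − T_C = T_C/COP.
With T_C = 275.93 K, T_H = 275.93 × (1 + 1/10.6) = 301.96 K.
Converting, 301.96 K = 83.86°F.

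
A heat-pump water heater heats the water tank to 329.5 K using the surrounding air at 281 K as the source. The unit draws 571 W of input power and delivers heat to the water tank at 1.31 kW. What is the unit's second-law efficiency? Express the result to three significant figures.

0.338

Converting, Q̇_H = 1.310 kW = 1310 W, so COP_actual = Q̇_H/Ẇ = 1310/571.0 = 2.294.
The reservoir spacing is ΔT = 329.5 − 281 = 48.50 K.
COP_Carnot = T_H/ΔT = 329.50/48.50 = 6.794.
η_II = COP_actual/COP_Carnot = 2.294/6.794 = 0.3377.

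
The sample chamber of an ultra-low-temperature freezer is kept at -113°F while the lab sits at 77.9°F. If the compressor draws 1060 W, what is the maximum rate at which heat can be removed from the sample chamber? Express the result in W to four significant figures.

In absolute terms T_C = 192.59 K and T_H = 298.65 K, so ΔT = 106.1 K.
COP_Carnot = T_C/ΔT = 192.59/106.1 = 1.816.
Q̇_max = COP_Carnot × Ẇ = 1.816 × 1060 W = 1925 W.

1925 W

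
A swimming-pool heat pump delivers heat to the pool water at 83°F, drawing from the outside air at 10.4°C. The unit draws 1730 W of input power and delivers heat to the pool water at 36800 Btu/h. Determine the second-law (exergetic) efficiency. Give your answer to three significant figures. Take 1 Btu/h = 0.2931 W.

Converting, Q̇_H = 36800 Btu/h = 10790 W, so COP_actual = Q̇_H/Ẇ = 10790/1730 = 6.235.
In absolute terms T_C = 283.55 K and T_H = 301.48 K, so ΔT = 17.93 K.
COP_Carnot = T_H/ΔT = 301.48/17.93 = 16.81.
η_II = COP_actual/COP_Carnot = 6.235/16.81 = 0.3709.

0.371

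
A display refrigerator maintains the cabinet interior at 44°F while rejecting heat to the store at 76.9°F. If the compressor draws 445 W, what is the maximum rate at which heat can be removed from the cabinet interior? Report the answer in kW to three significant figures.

In absolute terms T_C = 279.82 K and T_H = 298.09 K, so ΔT = 18.28 K.
COP_Carnot = T_C/ΔT = 279.82/18.28 = 15.31.
Q̇_max = COP_Carnot × Ẇ = 15.31 × 445.0 W = 6813 W = 6.813 kW.

6.81 kW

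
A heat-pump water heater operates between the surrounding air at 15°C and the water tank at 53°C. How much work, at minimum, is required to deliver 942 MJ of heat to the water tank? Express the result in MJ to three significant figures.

110 MJ

In absolute terms T_C = 288.15 K and T_H = 326.15 K, so ΔT = 38.00 K.
The reversible limit is COP_HP = T_H/ΔT = 8.583, so W_min = Q_H/COP = Q_H·ΔT/T_H.
W_min = 942.0 × 38.00/326.15 = 109.8 MJ.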